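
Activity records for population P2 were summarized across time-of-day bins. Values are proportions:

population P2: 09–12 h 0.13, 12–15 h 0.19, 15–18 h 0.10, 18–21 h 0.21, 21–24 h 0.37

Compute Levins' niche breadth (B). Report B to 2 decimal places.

Σpᵢ² = 0.13² + 0.19² + 0.10² + 0.21² + 0.37² = 0.0169 + 0.0361 + 0.0100 + 0.0441 + 0.1369 = 0.2440
B = 1 / 0.2440 = 4.0984

4.10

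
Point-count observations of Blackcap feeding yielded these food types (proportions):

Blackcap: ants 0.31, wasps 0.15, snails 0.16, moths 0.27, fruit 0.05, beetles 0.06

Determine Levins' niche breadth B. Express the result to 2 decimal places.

Σpᵢ² = 0.31² + 0.15² + 0.16² + 0.27² + 0.05² + 0.06² = 0.0961 + 0.0225 + 0.0256 + 0.0729 + 0.0025 + 0.0036 = 0.2232
B = 1 / 0.2232 = 4.4803

4.48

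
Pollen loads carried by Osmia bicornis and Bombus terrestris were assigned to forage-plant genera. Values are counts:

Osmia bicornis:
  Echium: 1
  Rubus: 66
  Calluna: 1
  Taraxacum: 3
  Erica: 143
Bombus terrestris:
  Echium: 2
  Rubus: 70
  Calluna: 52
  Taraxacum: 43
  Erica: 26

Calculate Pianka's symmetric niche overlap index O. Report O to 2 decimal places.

Proportions for Osmia bicornis (n=214): 1/214=0.0047, 66/214=0.3084, 1/214=0.0047, 3/214=0.0140, 143/214=0.6682
Proportions for Bombus terrestris (n=193): 2/193=0.0104, 70/193=0.3627, 52/193=0.2694, 43/193=0.2228, 26/193=0.1347
Σ p₁ᵢp₂ᵢ = 0.000049 + 0.111857 + 0.001266 + 0.003119 + 0.090007 = 0.206298
Σp_1ᵢ² = 0.0047² + 0.3084² + 0.0047² + 0.0140² + 0.6682² = 0.000022 + 0.095111 + 0.000022 + 0.000196 + 0.446491 = 0.541842
Σp_2ᵢ² = 0.0104² + 0.3627² + 0.2694² + 0.2228² + 0.1347² = 0.000108 + 0.131551 + 0.072576 + 0.049640 + 0.018144 = 0.272019
O = 0.206298 / √(0.541842 × 0.272019) = 0.206298 / 0.3839158 = 0.5374

0.54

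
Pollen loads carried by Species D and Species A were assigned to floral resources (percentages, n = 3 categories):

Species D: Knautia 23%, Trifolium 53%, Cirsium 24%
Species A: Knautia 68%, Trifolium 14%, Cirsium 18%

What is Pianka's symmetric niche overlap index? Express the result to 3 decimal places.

0.610

Convert percentages to proportions (divide by 100).
Σ p₁ᵢp₂ᵢ = 0.1564 + 0.0742 + 0.0432 = 0.2738
Σp_1ᵢ² = 0.23² + 0.53² + 0.24² = 0.0529 + 0.2809 + 0.0576 = 0.3914
Σp_2ᵢ² = 0.68² + 0.14² + 0.18² = 0.4624 + 0.0196 + 0.0324 = 0.5144
O = 0.2738 / √(0.3914 × 0.5144) = 0.2738 / 0.448705 = 0.61020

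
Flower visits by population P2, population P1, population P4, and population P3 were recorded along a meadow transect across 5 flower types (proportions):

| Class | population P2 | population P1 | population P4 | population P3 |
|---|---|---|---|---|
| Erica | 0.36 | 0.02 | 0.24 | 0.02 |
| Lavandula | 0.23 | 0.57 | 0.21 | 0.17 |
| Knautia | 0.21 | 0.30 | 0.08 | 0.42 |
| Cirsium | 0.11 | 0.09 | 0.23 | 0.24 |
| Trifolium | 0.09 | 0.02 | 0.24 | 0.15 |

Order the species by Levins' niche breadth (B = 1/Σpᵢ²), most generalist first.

population P4 > population P2 > population P3 > population P1

Σp_P2ᵢ² = 0.36² + 0.23² + 0.21² + 0.11² + 0.09² = 0.1296 + 0.0529 + 0.0441 + 0.0121 + 0.0081 = 0.2468
B_P2 = 1 / 0.2468 = 4.0519
Σp_P1ᵢ² = 0.02² + 0.57² + 0.30² + 0.09² + 0.02² = 0.0004 + 0.3249 + 0.0900 + 0.0081 + 0.0004 = 0.4238
B_P1 = 1 / 0.4238 = 2.3596
Σp_P4ᵢ² = 0.24² + 0.21² + 0.08² + 0.23² + 0.24² = 0.0576 + 0.0441 + 0.0064 + 0.0529 + 0.0576 = 0.2186
B_P4 = 1 / 0.2186 = 4.5746
Σp_P3ᵢ² = 0.02² + 0.17² + 0.42² + 0.24² + 0.15² = 0.0004 + 0.0289 + 0.1764 + 0.0576 + 0.0225 = 0.2858
B_P3 = 1 / 0.2858 = 3.4990
Ranking by B (broadest → narrowest): population P4 (4.57) > population P2 (4.05) > population P3 (3.50) > population P1 (2.36)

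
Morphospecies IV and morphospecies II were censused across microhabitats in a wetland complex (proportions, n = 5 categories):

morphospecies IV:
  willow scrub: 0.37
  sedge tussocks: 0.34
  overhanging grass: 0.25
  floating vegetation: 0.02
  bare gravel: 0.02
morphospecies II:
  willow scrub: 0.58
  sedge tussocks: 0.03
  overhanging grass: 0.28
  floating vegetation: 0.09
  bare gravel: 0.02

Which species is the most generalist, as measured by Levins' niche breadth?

Σp_IVᵢ² = 0.37² + 0.34² + 0.25² + 0.02² + 0.02² = 0.1369 + 0.1156 + 0.0625 + 0.0004 + 0.0004 = 0.3158
B_IV = 1 / 0.3158 = 3.1666
Σp_IIᵢ² = 0.58² + 0.03² + 0.28² + 0.09² + 0.02² = 0.3364 + 0.0009 + 0.0784 + 0.0081 + 0.0004 = 0.4242
B_II = 1 / 0.4242 = 2.3574
Highest B → broadest niche (most generalist): morphospecies IV (B = 3.17).

morphospecies IV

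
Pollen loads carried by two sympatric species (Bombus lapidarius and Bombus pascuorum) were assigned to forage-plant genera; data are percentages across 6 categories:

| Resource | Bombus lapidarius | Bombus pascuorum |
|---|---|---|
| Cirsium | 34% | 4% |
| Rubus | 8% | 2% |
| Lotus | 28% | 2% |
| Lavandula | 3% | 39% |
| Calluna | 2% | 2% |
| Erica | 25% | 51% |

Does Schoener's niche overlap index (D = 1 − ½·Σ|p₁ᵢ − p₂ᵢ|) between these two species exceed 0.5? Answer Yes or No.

No

Convert percentages to proportions (divide by 100).
Σ|p₁ᵢ − p₂ᵢ| = 0.30 + 0.06 + 0.26 + 0.36 + 0.00 + 0.26 = 1.24
D = 1 − ½ × 1.24 = 1 − 0.620 = 0.3800
D = 0.3800 < 0.5 → No.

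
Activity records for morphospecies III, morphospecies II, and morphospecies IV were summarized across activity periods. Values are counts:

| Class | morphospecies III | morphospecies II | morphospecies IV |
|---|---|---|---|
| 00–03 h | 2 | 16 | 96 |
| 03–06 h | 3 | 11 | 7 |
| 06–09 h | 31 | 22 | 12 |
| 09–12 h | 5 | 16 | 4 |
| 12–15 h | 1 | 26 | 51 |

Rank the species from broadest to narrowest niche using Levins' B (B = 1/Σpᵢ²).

morphospecies II > morphospecies IV > morphospecies III

Proportions for morphospecies III (n=42): 2/42=0.0476, 3/42=0.0714, 31/42=0.7381, 5/42=0.1190, 1/42=0.0238
Proportions for morphospecies II (n=91): 16/91=0.1758, 11/91=0.1209, 22/91=0.2418, 16/91=0.1758, 26/91=0.2857
Proportions for morphospecies IV (n=170): 96/170=0.5647, 7/170=0.0412, 12/170=0.0706, 4/170=0.0235, 51/170=0.3000
Σp_IIIᵢ² = 0.0476² + 0.0714² + 0.7381² + 0.1190² + 0.0238² = 0.002266 + 0.005098 + 0.544792 + 0.014161 + 0.000566 = 0.566883
B_III = 1 / 0.566883 = 1.7640
Σp_IIᵢ² = 0.1758² + 0.1209² + 0.2418² + 0.1758² + 0.2857² = 0.030906 + 0.014617 + 0.058467 + 0.030906 + 0.081624 = 0.216520
B_II = 1 / 0.216520 = 4.6185
Σp_IVᵢ² = 0.5647² + 0.0412² + 0.0706² + 0.0235² + 0.3000² = 0.318886 + 0.001697 + 0.004984 + 0.000552 + 0.090000 = 0.416119
B_IV = 1 / 0.416119 = 2.4032
Ranking by B (broadest → narrowest): morphospecies II (4.62) > morphospecies IV (2.40) > morphospecies III (1.76)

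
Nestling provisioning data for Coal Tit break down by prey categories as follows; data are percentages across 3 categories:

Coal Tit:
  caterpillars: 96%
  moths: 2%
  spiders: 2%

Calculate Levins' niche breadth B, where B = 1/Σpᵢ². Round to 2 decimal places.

1.08

Convert percentages to proportions (divide by 100).
Σpᵢ² = 0.96² + 0.02² + 0.02² = 0.9216 + 0.0004 + 0.0004 = 0.9224
B = 1 / 0.9224 = 1.0841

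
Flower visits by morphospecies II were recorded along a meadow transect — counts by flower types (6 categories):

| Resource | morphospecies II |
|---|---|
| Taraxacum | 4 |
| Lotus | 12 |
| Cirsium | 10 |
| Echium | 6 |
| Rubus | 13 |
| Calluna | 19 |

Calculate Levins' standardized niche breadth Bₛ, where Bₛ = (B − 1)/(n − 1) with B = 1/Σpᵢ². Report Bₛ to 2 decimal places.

Proportions for morphospecies II (n=64): 4/64=0.0625, 12/64=0.1875, 10/64=0.1563, 6/64=0.0938, 13/64=0.2031, 19/64=0.2969
Σpᵢ² = 0.0625² + 0.1875² + 0.1563² + 0.0938² + 0.2031² + 0.2969² = 0.003906 + 0.035156 + 0.024430 + 0.008798 + 0.041250 + 0.088150 = 0.201690
B = 1 / 0.201690 = 4.9581
Bₛ = (B − 1)/(n − 1) = (4.9581 − 1)/(6 − 1) = 3.9581/5 = 0.7916

0.79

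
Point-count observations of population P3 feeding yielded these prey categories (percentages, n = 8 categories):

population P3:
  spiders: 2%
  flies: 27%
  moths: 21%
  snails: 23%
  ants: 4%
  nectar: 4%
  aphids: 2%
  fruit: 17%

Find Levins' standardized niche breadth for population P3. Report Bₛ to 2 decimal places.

0.56

Convert percentages to proportions (divide by 100).
Σpᵢ² = 0.02² + 0.27² + 0.21² + 0.23² + 0.04² + 0.04² + 0.02² + 0.17² = 0.0004 + 0.0729 + 0.0441 + 0.0529 + 0.0016 + 0.0016 + 0.0004 + 0.0289 = 0.2028
B = 1 / 0.2028 = 4.9310
Bₛ = (B − 1)/(n − 1) = (4.9310 − 1)/(8 − 1) = 3.9310/7 = 0.5616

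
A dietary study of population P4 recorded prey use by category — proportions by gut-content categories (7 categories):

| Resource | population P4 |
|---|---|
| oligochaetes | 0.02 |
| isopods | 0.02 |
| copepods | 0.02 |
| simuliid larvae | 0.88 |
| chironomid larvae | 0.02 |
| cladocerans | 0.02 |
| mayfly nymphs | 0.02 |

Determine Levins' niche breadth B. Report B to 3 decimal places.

Σpᵢ² = 0.02² + 0.02² + 0.02² + 0.88² + 0.02² + 0.02² + 0.02² = 0.0004 + 0.0004 + 0.0004 + 0.7744 + 0.0004 + 0.0004 + 0.0004 = 0.7768
B = 1 / 0.7768 = 1.28733

1.287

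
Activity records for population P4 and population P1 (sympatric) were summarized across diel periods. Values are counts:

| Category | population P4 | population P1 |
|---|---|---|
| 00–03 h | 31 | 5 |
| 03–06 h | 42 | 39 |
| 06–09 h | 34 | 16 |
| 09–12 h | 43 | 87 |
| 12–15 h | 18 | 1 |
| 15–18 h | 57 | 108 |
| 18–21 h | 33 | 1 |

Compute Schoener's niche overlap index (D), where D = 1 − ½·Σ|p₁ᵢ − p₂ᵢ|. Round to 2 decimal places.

0.63

Proportions for population P4 (n=258): 31/258=0.1202, 42/258=0.1628, 34/258=0.1318, 43/258=0.1667, 18/258=0.0698, 57/258=0.2209, 33/258=0.1279
Proportions for population P1 (n=257): 5/257=0.0195, 39/257=0.1518, 16/257=0.0623, 87/257=0.3385, 1/257=0.0039, 108/257=0.4202, 1/257=0.0039
Σ|p₁ᵢ − p₂ᵢ| = 0.1007 + 0.0110 + 0.0695 + 0.1718 + 0.0659 + 0.1993 + 0.1240 = 0.7422
D = 1 − ½ × 0.7422 = 1 − 0.37110 = 0.62890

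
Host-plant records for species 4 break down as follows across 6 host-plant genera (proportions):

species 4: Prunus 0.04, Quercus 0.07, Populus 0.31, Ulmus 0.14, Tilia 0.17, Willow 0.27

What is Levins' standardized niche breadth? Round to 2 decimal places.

Σpᵢ² = 0.04² + 0.07² + 0.31² + 0.14² + 0.17² + 0.27² = 0.0016 + 0.0049 + 0.0961 + 0.0196 + 0.0289 + 0.0729 = 0.2240
B = 1 / 0.2240 = 4.4643
Bₛ = (B − 1)/(n − 1) = (4.4643 − 1)/(6 − 1) = 3.4643/5 = 0.6929

0.69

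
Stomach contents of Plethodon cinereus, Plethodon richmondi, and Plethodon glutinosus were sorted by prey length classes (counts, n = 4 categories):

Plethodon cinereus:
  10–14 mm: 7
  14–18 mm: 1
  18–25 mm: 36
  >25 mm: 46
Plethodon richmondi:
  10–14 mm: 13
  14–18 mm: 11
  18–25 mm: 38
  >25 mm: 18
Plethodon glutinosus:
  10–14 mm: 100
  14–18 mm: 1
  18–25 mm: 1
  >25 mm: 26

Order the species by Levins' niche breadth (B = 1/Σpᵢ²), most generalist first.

Plethodon richmondi > Plethodon cinereus > Plethodon glutinosus

Proportions for Plethodon cinereus (n=90): 7/90=0.0778, 1/90=0.0111, 36/90=0.4000, 46/90=0.5111
Proportions for Plethodon richmondi (n=80): 13/80=0.1625, 11/80=0.1375, 38/80=0.4750, 18/80=0.2250
Proportions for Plethodon glutinosus (n=128): 100/128=0.7813, 1/128=0.0078, 1/128=0.0078, 26/128=0.2031
Σp_cineᵢ² = 0.0778² + 0.0111² + 0.4000² + 0.5111² = 0.006053 + 0.000123 + 0.160000 + 0.261223 = 0.427399
B_cine = 1 / 0.427399 = 2.3397
Σp_richᵢ² = 0.1625² + 0.1375² + 0.4750² + 0.2250² = 0.026406 + 0.018906 + 0.225625 + 0.050625 = 0.321562
B_rich = 1 / 0.321562 = 3.1098
Σp_glutᵢ² = 0.7813² + 0.0078² + 0.0078² + 0.2031² = 0.610430 + 0.000061 + 0.000061 + 0.041250 = 0.651802
B_glut = 1 / 0.651802 = 1.5342
Ranking by B (broadest → narrowest): Plethodon richmondi (3.11) > Plethodon cinereus (2.34) > Plethodon glutinosus (1.53)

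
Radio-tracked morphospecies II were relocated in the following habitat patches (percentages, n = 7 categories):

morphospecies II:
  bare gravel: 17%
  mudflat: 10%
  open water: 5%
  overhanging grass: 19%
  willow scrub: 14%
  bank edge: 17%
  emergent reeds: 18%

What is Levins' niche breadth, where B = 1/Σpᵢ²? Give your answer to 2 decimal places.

6.31

Convert percentages to proportions (divide by 100).
Σpᵢ² = 0.17² + 0.10² + 0.05² + 0.19² + 0.14² + 0.17² + 0.18² = 0.0289 + 0.0100 + 0.0025 + 0.0361 + 0.0196 + 0.0289 + 0.0324 = 0.1584
B = 1 / 0.1584 = 6.3131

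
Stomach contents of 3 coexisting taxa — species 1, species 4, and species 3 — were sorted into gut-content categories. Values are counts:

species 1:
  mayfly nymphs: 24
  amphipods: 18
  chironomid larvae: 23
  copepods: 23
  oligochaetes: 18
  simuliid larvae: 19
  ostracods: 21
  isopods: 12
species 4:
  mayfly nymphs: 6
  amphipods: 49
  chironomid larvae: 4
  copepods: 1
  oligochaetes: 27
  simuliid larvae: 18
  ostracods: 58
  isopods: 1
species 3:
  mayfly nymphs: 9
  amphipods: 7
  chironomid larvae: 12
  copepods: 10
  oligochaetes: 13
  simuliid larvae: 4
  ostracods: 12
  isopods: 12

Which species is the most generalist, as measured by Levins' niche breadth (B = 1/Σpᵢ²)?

Proportions for species 1 (n=158): 24/158=0.1519, 18/158=0.1139, 23/158=0.1456, 23/158=0.1456, 18/158=0.1139, 19/158=0.1203, 21/158=0.1329, 12/158=0.0759
Proportions for species 4 (n=164): 6/164=0.0366, 49/164=0.2988, 4/164=0.0244, 1/164=0.0061, 27/164=0.1646, 18/164=0.1098, 58/164=0.3537, 1/164=0.0061
Proportions for species 3 (n=79): 9/79=0.1139, 7/79=0.0886, 12/79=0.1519, 10/79=0.1266, 13/79=0.1646, 4/79=0.0506, 12/79=0.1519, 12/79=0.1519
Σp_1ᵢ² = 0.1519² + 0.1139² + 0.1456² + 0.1456² + 0.1139² + 0.1203² + 0.1329² + 0.0759² = 0.023074 + 0.012973 + 0.021199 + 0.021199 + 0.012973 + 0.014472 + 0.017662 + 0.005761 = 0.129313
B_1 = 1 / 0.129313 = 7.7332
Σp_4ᵢ² = 0.0366² + 0.2988² + 0.0244² + 0.0061² + 0.1646² + 0.1098² + 0.3537² + 0.0061² = 0.001340 + 0.089281 + 0.000595 + 0.000037 + 0.027093 + 0.012056 + 0.125104 + 0.000037 = 0.255543
B_4 = 1 / 0.255543 = 3.9132
Σp_3ᵢ² = 0.1139² + 0.0886² + 0.1519² + 0.1266² + 0.1646² + 0.0506² + 0.1519² + 0.1519² = 0.012973 + 0.007850 + 0.023074 + 0.016028 + 0.027093 + 0.002560 + 0.023074 + 0.023074 = 0.135726
B_3 = 1 / 0.135726 = 7.3678
Highest B → broadest niche (most generalist): species 1 (B = 7.73).

species 1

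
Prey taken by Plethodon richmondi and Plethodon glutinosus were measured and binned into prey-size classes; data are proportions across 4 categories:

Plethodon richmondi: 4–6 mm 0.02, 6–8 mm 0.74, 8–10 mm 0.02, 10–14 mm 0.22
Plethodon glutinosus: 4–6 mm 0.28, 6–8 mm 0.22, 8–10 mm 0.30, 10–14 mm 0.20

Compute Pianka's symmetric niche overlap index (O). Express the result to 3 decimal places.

Σ p₁ᵢp₂ᵢ = 0.0056 + 0.1628 + 0.0060 + 0.0440 = 0.2184
Σp_1ᵢ² = 0.02² + 0.74² + 0.02² + 0.22² = 0.0004 + 0.5476 + 0.0004 + 0.0484 = 0.5968
Σp_2ᵢ² = 0.28² + 0.22² + 0.30² + 0.20² = 0.0784 + 0.0484 + 0.0900 + 0.0400 = 0.2568
O = 0.2184 / √(0.5968 × 0.2568) = 0.2184 / 0.391482 = 0.55788

0.558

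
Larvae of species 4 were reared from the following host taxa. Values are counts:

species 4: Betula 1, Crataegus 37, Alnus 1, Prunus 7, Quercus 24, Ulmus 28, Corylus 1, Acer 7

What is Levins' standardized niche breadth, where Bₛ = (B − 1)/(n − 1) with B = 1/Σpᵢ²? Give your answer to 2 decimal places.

Proportions for species 4 (n=106): 1/106=0.0094, 37/106=0.3491, 1/106=0.0094, 7/106=0.0660, 24/106=0.2264, 28/106=0.2642, 1/106=0.0094, 7/106=0.0660
Σpᵢ² = 0.0094² + 0.3491² + 0.0094² + 0.0660² + 0.2264² + 0.2642² + 0.0094² + 0.0660² = 0.000088 + 0.121871 + 0.000088 + 0.004356 + 0.051257 + 0.069802 + 0.000088 + 0.004356 = 0.251906
B = 1 / 0.251906 = 3.9697
Bₛ = (B − 1)/(n − 1) = (3.9697 − 1)/(8 − 1) = 2.9697/7 = 0.4242

0.42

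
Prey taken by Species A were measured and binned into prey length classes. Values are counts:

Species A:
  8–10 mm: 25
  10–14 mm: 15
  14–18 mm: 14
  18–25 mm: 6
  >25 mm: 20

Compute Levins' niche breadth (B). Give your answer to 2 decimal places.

4.32

Proportions for Species A (n=80): 25/80=0.3125, 15/80=0.1875, 14/80=0.1750, 6/80=0.0750, 20/80=0.2500
Σpᵢ² = 0.3125² + 0.1875² + 0.1750² + 0.0750² + 0.2500² = 0.097656 + 0.035156 + 0.030625 + 0.005625 + 0.062500 = 0.231562
B = 1 / 0.231562 = 4.3185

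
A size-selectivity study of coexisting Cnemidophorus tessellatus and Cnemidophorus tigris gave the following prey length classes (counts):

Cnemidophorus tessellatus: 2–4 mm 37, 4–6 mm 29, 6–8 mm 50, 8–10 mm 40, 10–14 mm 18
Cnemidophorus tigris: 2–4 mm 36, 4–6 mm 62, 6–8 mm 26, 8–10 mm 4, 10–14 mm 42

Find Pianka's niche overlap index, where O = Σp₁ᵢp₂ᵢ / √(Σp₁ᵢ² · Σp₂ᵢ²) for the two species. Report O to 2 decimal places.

Proportions for Cnemidophorus tessellatus (n=174): 37/174=0.2126, 29/174=0.1667, 50/174=0.2874, 40/174=0.2299, 18/174=0.1034
Proportions for Cnemidophorus tigris (n=170): 36/170=0.2118, 62/170=0.3647, 26/170=0.1529, 4/170=0.0235, 42/170=0.2471
Σ p₁ᵢp₂ᵢ = 0.045029 + 0.060795 + 0.043943 + 0.005403 + 0.025550 = 0.180720
Σp_1ᵢ² = 0.2126² + 0.1667² + 0.2874² + 0.2299² + 0.1034² = 0.045199 + 0.027789 + 0.082599 + 0.052854 + 0.010692 = 0.219133
Σp_2ᵢ² = 0.2118² + 0.3647² + 0.1529² + 0.0235² + 0.2471² = 0.044859 + 0.133006 + 0.023378 + 0.000552 + 0.061058 = 0.262853
O = 0.180720 / √(0.219133 × 0.262853) = 0.180720 / 0.2399995 = 0.7530

0.75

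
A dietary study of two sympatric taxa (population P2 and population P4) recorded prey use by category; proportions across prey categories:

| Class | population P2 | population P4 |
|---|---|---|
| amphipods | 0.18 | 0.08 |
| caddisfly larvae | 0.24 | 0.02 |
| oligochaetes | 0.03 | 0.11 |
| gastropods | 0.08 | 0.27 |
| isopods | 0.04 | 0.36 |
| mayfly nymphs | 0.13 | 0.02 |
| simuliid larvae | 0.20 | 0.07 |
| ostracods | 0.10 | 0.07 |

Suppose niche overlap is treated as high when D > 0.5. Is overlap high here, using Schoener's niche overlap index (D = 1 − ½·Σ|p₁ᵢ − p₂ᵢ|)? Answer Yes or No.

No

Σ|p₁ᵢ − p₂ᵢ| = 0.10 + 0.22 + 0.08 + 0.19 + 0.32 + 0.11 + 0.13 + 0.03 = 1.18
D = 1 − ½ × 1.18 = 1 − 0.590 = 0.4100
D = 0.4100 < 0.5 → No.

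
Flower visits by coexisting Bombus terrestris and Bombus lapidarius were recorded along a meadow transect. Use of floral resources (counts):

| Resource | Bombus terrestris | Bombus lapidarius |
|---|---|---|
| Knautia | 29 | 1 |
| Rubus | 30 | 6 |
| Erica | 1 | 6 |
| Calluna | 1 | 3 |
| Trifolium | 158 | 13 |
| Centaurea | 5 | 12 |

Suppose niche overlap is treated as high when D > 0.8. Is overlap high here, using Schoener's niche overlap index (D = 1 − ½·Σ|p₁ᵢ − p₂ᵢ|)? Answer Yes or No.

Proportions for Bombus terrestris (n=224): 29/224=0.1295, 30/224=0.1339, 1/224=0.0045, 1/224=0.0045, 158/224=0.7054, 5/224=0.0223
Proportions for Bombus lapidarius (n=41): 1/41=0.0244, 6/41=0.1463, 6/41=0.1463, 3/41=0.0732, 13/41=0.3171, 12/41=0.2927
Σ|p₁ᵢ − p₂ᵢ| = 0.1051 + 0.0124 + 0.1418 + 0.0687 + 0.3883 + 0.2704 = 0.9867
D = 1 − ½ × 0.9867 = 1 − 0.49335 = 0.50665
D = 0.50665 < 0.8 → No.

No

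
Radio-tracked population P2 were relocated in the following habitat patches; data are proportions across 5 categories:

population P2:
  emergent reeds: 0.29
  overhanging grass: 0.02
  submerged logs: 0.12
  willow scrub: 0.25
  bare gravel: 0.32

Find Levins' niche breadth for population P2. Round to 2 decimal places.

Σpᵢ² = 0.29² + 0.02² + 0.12² + 0.25² + 0.32² = 0.0841 + 0.0004 + 0.0144 + 0.0625 + 0.1024 = 0.2638
B = 1 / 0.2638 = 3.7908

3.79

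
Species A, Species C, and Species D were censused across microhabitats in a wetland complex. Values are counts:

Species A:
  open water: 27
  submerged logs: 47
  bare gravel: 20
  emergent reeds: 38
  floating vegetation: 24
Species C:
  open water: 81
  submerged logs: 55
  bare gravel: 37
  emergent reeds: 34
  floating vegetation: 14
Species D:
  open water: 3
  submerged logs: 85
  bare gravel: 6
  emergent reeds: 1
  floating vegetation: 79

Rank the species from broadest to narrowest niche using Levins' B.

Species A > Species C > Species D

Proportions for Species A (n=156): 27/156=0.1731, 47/156=0.3013, 20/156=0.1282, 38/156=0.2436, 24/156=0.1538
Proportions for Species C (n=221): 81/221=0.3665, 55/221=0.2489, 37/221=0.1674, 34/221=0.1538, 14/221=0.0633
Proportions for Species D (n=174): 3/174=0.0172, 85/174=0.4885, 6/174=0.0345, 1/174=0.0057, 79/174=0.4540
Σp_Aᵢ² = 0.1731² + 0.3013² + 0.1282² + 0.2436² + 0.1538² = 0.029964 + 0.090782 + 0.016435 + 0.059341 + 0.023654 = 0.220176
B_A = 1 / 0.220176 = 4.5418
Σp_Cᵢ² = 0.3665² + 0.2489² + 0.1674² + 0.1538² + 0.0633² = 0.134322 + 0.061951 + 0.028023 + 0.023654 + 0.004007 = 0.251957
B_C = 1 / 0.251957 = 3.9689
Σp_Dᵢ² = 0.0172² + 0.4885² + 0.0345² + 0.0057² + 0.4540² = 0.000296 + 0.238632 + 0.001190 + 0.000032 + 0.206116 = 0.446266
B_D = 1 / 0.446266 = 2.2408
Ranking by B (broadest → narrowest): Species A (4.54) > Species C (3.97) > Species D (2.24)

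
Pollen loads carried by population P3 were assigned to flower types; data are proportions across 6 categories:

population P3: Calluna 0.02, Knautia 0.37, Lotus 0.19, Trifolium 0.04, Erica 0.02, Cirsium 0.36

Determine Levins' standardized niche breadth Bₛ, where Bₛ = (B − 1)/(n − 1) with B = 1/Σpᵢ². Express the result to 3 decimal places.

0.456

Σpᵢ² = 0.02² + 0.37² + 0.19² + 0.04² + 0.02² + 0.36² = 0.0004 + 0.1369 + 0.0361 + 0.0016 + 0.0004 + 0.1296 = 0.3050
B = 1 / 0.3050 = 3.27869
Bₛ = (B − 1)/(n − 1) = (3.27869 − 1)/(6 − 1) = 2.27869/5 = 0.45574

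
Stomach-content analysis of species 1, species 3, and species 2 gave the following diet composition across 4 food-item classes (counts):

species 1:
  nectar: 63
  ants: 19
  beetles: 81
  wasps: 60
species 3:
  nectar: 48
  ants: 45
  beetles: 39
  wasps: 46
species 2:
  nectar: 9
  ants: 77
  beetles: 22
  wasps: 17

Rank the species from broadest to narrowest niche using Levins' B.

species 3 > species 1 > species 2

Proportions for species 1 (n=223): 63/223=0.2825, 19/223=0.0852, 81/223=0.3632, 60/223=0.2691
Proportions for species 3 (n=178): 48/178=0.2697, 45/178=0.2528, 39/178=0.2191, 46/178=0.2584
Proportions for species 2 (n=125): 9/125=0.0720, 77/125=0.6160, 22/125=0.1760, 17/125=0.1360
Σp_1ᵢ² = 0.2825² + 0.0852² + 0.3632² + 0.2691² = 0.079806 + 0.007259 + 0.131914 + 0.072415 = 0.291394
B_1 = 1 / 0.291394 = 3.4318
Σp_3ᵢ² = 0.2697² + 0.2528² + 0.2191² + 0.2584² = 0.072738 + 0.063908 + 0.048005 + 0.066771 = 0.251422
B_3 = 1 / 0.251422 = 3.9774
Σp_2ᵢ² = 0.0720² + 0.6160² + 0.1760² + 0.1360² = 0.005184 + 0.379456 + 0.030976 + 0.018496 = 0.434112
B_2 = 1 / 0.434112 = 2.3036
Ranking by B (broadest → narrowest): species 3 (3.98) > species 1 (3.43) > species 2 (2.30)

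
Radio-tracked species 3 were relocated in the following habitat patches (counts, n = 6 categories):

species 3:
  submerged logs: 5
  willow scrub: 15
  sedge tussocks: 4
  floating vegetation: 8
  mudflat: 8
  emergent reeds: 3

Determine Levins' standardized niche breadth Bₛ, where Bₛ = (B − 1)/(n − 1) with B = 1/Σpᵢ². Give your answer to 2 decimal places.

Proportions for species 3 (n=43): 5/43=0.1163, 15/43=0.3488, 4/43=0.0930, 8/43=0.1860, 8/43=0.1860, 3/43=0.0698
Σpᵢ² = 0.1163² + 0.3488² + 0.0930² + 0.1860² + 0.1860² + 0.0698² = 0.013526 + 0.121661 + 0.008649 + 0.034596 + 0.034596 + 0.004872 = 0.217900
B = 1 / 0.217900 = 4.5893
Bₛ = (B − 1)/(n − 1) = (4.5893 − 1)/(6 − 1) = 3.5893/5 = 0.7179

0.72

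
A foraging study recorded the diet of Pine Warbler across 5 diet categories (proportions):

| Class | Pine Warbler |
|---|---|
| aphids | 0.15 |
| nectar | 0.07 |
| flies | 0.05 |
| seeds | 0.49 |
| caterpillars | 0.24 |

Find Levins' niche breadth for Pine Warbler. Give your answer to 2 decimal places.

3.05

Σpᵢ² = 0.15² + 0.07² + 0.05² + 0.49² + 0.24² = 0.0225 + 0.0049 + 0.0025 + 0.2401 + 0.0576 = 0.3276
B = 1 / 0.3276 = 3.0525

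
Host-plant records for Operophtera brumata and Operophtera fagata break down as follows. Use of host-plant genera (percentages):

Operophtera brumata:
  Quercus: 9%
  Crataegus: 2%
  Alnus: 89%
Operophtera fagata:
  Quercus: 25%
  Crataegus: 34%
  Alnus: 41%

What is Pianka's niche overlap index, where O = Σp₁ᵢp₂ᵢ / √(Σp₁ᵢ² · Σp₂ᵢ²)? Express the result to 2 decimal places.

0.75

Convert percentages to proportions (divide by 100).
Σ p₁ᵢp₂ᵢ = 0.0225 + 0.0068 + 0.3649 = 0.3942
Σp_1ᵢ² = 0.09² + 0.02² + 0.89² = 0.0081 + 0.0004 + 0.7921 = 0.8006
Σp_2ᵢ² = 0.25² + 0.34² + 0.41² = 0.0625 + 0.1156 + 0.1681 = 0.3462
O = 0.3942 / √(0.8006 × 0.3462) = 0.3942 / 0.52647 = 0.7488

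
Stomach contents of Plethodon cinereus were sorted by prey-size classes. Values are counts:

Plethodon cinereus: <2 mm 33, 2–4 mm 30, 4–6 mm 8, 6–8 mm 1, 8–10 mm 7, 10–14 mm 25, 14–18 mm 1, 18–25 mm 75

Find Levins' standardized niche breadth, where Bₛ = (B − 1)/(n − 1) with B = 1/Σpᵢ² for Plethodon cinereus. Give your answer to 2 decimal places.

Proportions for Plethodon cinereus (n=180): 33/180=0.1833, 30/180=0.1667, 8/180=0.0444, 1/180=0.0056, 7/180=0.0389, 25/180=0.1389, 1/180=0.0056, 75/180=0.4167
Σpᵢ² = 0.1833² + 0.1667² + 0.0444² + 0.0056² + 0.0389² + 0.1389² + 0.0056² + 0.4167² = 0.033599 + 0.027789 + 0.001971 + 0.000031 + 0.001513 + 0.019293 + 0.000031 + 0.173639 = 0.257866
B = 1 / 0.257866 = 3.8780
Bₛ = (B − 1)/(n − 1) = (3.8780 − 1)/(8 − 1) = 2.8780/7 = 0.4111

0.41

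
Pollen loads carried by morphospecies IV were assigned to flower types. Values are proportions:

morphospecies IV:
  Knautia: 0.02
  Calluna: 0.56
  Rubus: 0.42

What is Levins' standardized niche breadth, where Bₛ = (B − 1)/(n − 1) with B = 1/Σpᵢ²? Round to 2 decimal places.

Σpᵢ² = 0.02² + 0.56² + 0.42² = 0.0004 + 0.3136 + 0.1764 = 0.4904
B = 1 / 0.4904 = 2.0392
Bₛ = (B − 1)/(n − 1) = (2.0392 − 1)/(3 − 1) = 1.0392/2 = 0.5196

0.52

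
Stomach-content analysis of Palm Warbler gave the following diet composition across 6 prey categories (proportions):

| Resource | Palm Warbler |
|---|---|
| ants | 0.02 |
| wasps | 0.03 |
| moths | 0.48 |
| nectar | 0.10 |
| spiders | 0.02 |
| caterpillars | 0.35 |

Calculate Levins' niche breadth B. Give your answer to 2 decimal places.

Σpᵢ² = 0.02² + 0.03² + 0.48² + 0.10² + 0.02² + 0.35² = 0.0004 + 0.0009 + 0.2304 + 0.0100 + 0.0004 + 0.1225 = 0.3646
B = 1 / 0.3646 = 2.7427

2.74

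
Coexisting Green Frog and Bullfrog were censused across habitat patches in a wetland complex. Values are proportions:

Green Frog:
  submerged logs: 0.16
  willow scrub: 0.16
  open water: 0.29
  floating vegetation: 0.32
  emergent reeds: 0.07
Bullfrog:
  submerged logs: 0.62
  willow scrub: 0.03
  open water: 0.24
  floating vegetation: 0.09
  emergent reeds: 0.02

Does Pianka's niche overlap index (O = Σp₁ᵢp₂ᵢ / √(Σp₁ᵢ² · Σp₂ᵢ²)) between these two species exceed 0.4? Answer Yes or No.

Yes

Σ p₁ᵢp₂ᵢ = 0.0992 + 0.0048 + 0.0696 + 0.0288 + 0.0014 = 0.2038
Σp_1ᵢ² = 0.16² + 0.16² + 0.29² + 0.32² + 0.07² = 0.0256 + 0.0256 + 0.0841 + 0.1024 + 0.0049 = 0.2426
Σp_2ᵢ² = 0.62² + 0.03² + 0.24² + 0.09² + 0.02² = 0.3844 + 0.0009 + 0.0576 + 0.0081 + 0.0004 = 0.4514
O = 0.2038 / √(0.2426 × 0.4514) = 0.2038 / 0.33092 = 0.6159
O = 0.6159 > 0.4 → Yes.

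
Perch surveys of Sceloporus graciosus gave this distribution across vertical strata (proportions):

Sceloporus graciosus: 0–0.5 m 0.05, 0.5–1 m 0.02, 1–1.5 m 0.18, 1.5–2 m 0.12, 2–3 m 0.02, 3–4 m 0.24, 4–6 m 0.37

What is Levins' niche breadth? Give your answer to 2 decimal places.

Σpᵢ² = 0.05² + 0.02² + 0.18² + 0.12² + 0.02² + 0.24² + 0.37² = 0.0025 + 0.0004 + 0.0324 + 0.0144 + 0.0004 + 0.0576 + 0.1369 = 0.2446
B = 1 / 0.2446 = 4.0883

4.09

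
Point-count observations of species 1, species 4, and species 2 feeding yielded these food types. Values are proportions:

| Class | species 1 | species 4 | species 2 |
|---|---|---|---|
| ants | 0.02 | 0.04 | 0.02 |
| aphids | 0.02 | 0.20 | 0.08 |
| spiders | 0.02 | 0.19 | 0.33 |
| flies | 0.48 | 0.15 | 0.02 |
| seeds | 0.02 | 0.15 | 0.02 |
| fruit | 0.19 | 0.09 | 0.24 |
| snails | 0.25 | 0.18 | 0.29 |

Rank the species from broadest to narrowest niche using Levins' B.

species 4 > species 2 > species 1

Σp_1ᵢ² = 0.02² + 0.02² + 0.02² + 0.48² + 0.02² + 0.19² + 0.25² = 0.0004 + 0.0004 + 0.0004 + 0.2304 + 0.0004 + 0.0361 + 0.0625 = 0.3306
B_1 = 1 / 0.3306 = 3.0248
Σp_4ᵢ² = 0.04² + 0.20² + 0.19² + 0.15² + 0.15² + 0.09² + 0.18² = 0.0016 + 0.0400 + 0.0361 + 0.0225 + 0.0225 + 0.0081 + 0.0324 = 0.1632
B_4 = 1 / 0.1632 = 6.1275
Σp_2ᵢ² = 0.02² + 0.08² + 0.33² + 0.02² + 0.02² + 0.24² + 0.29² = 0.0004 + 0.0064 + 0.1089 + 0.0004 + 0.0004 + 0.0576 + 0.0841 = 0.2582
B_2 = 1 / 0.2582 = 3.8730
Ranking by B (broadest → narrowest): species 4 (6.13) > species 2 (3.87) > species 1 (3.02)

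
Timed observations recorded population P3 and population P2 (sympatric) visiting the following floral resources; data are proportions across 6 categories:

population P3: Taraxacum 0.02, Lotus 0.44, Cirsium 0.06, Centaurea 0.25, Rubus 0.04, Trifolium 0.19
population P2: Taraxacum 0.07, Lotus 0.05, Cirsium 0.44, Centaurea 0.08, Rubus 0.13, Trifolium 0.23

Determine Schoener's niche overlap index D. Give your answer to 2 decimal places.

0.44

Σ|p₁ᵢ − p₂ᵢ| = 0.05 + 0.39 + 0.38 + 0.17 + 0.09 + 0.04 = 1.12
D = 1 − ½ × 1.12 = 1 − 0.560 = 0.4400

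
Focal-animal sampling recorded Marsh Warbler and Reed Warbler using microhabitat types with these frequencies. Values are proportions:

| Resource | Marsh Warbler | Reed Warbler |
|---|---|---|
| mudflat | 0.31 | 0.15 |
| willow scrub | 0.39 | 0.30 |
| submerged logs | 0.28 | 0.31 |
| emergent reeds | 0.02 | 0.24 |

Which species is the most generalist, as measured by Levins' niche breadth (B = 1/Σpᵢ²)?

Σp_Marsᵢ² = 0.31² + 0.39² + 0.28² + 0.02² = 0.0961 + 0.1521 + 0.0784 + 0.0004 = 0.3270
B_Mars = 1 / 0.3270 = 3.0581
Σp_Reedᵢ² = 0.15² + 0.30² + 0.31² + 0.24² = 0.0225 + 0.0900 + 0.0961 + 0.0576 = 0.2662
B_Reed = 1 / 0.2662 = 3.7566
Highest B → broadest niche (most generalist): Reed Warbler (B = 3.76).

Reed Warbler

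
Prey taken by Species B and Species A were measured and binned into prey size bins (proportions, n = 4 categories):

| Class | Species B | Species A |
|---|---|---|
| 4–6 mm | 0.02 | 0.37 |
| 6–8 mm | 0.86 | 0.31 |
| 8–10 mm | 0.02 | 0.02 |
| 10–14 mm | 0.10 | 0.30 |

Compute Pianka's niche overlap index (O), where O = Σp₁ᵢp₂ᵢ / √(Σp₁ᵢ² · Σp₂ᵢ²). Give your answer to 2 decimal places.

Σ p₁ᵢp₂ᵢ = 0.0074 + 0.2666 + 0.0004 + 0.0300 = 0.3044
Σp_1ᵢ² = 0.02² + 0.86² + 0.02² + 0.10² = 0.0004 + 0.7396 + 0.0004 + 0.0100 = 0.7504
Σp_2ᵢ² = 0.37² + 0.31² + 0.02² + 0.30² = 0.1369 + 0.0961 + 0.0004 + 0.0900 = 0.3234
O = 0.3044 / √(0.7504 × 0.3234) = 0.3044 / 0.49262 = 0.6179

0.62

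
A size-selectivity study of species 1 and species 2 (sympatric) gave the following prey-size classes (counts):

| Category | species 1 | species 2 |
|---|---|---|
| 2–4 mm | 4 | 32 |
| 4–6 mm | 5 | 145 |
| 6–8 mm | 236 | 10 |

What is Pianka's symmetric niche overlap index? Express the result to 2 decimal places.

0.09

Proportions for species 1 (n=245): 4/245=0.0163, 5/245=0.0204, 236/245=0.9633
Proportions for species 2 (n=187): 32/187=0.1711, 145/187=0.7754, 10/187=0.0535
Σ p₁ᵢp₂ᵢ = 0.002789 + 0.015818 + 0.051537 = 0.070144
Σp_1ᵢ² = 0.0163² + 0.0204² + 0.9633² = 0.000266 + 0.000416 + 0.927947 = 0.928629
Σp_2ᵢ² = 0.1711² + 0.7754² + 0.0535² = 0.029275 + 0.601245 + 0.002862 = 0.633382
O = 0.070144 / √(0.928629 × 0.633382) = 0.070144 / 0.7669269 = 0.0915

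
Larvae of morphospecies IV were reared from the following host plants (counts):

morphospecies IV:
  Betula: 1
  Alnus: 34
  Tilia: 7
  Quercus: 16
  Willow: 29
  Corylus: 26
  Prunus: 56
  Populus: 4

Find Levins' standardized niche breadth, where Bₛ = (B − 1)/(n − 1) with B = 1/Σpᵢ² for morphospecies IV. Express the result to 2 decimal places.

Proportions for morphospecies IV (n=173): 1/173=0.0058, 34/173=0.1965, 7/173=0.0405, 16/173=0.0925, 29/173=0.1676, 26/173=0.1503, 56/173=0.3237, 4/173=0.0231
Σpᵢ² = 0.0058² + 0.1965² + 0.0405² + 0.0925² + 0.1676² + 0.1503² + 0.3237² + 0.0231² = 0.000034 + 0.038612 + 0.001640 + 0.008556 + 0.028090 + 0.022590 + 0.104782 + 0.000534 = 0.204838
B = 1 / 0.204838 = 4.8819
Bₛ = (B − 1)/(n − 1) = (4.8819 − 1)/(8 − 1) = 3.8819/7 = 0.5546

0.55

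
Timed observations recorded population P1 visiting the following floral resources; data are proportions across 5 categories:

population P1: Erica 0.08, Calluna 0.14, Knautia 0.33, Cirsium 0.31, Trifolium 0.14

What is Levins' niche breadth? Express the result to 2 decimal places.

3.99

Σpᵢ² = 0.08² + 0.14² + 0.33² + 0.31² + 0.14² = 0.0064 + 0.0196 + 0.1089 + 0.0961 + 0.0196 = 0.2506
B = 1 / 0.2506 = 3.9904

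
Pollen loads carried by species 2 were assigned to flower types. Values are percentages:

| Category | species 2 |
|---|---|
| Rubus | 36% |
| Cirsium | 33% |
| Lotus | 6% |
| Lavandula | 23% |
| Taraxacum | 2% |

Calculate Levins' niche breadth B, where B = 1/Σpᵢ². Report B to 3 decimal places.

3.385

Convert percentages to proportions (divide by 100).
Σpᵢ² = 0.36² + 0.33² + 0.06² + 0.23² + 0.02² = 0.1296 + 0.1089 + 0.0036 + 0.0529 + 0.0004 = 0.2954
B = 1 / 0.2954 = 3.38524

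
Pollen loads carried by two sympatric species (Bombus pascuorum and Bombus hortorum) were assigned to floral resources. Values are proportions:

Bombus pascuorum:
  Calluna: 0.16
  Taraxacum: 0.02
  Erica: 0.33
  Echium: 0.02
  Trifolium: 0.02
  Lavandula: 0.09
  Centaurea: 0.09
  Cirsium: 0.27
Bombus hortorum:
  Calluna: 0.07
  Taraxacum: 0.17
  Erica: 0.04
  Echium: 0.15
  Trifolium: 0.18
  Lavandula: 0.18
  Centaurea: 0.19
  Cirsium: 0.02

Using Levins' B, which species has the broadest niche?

Bombus hortorum

Σp_pascᵢ² = 0.16² + 0.02² + 0.33² + 0.02² + 0.02² + 0.09² + 0.09² + 0.27² = 0.0256 + 0.0004 + 0.1089 + 0.0004 + 0.0004 + 0.0081 + 0.0081 + 0.0729 = 0.2248
B_pasc = 1 / 0.2248 = 4.4484
Σp_hortᵢ² = 0.07² + 0.17² + 0.04² + 0.15² + 0.18² + 0.18² + 0.19² + 0.02² = 0.0049 + 0.0289 + 0.0016 + 0.0225 + 0.0324 + 0.0324 + 0.0361 + 0.0004 = 0.1592
B_hort = 1 / 0.1592 = 6.2814
Highest B → broadest niche (most generalist): Bombus hortorum (B = 6.28).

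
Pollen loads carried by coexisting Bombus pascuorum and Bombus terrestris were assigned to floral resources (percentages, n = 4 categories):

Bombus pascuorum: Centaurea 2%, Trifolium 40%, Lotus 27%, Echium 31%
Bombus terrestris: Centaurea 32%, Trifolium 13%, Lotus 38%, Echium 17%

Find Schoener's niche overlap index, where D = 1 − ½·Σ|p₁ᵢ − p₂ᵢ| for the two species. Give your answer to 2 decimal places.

0.59

Convert percentages to proportions (divide by 100).
Σ|p₁ᵢ − p₂ᵢ| = 0.30 + 0.27 + 0.11 + 0.14 = 0.82
D = 1 − ½ × 0.82 = 1 − 0.410 = 0.5900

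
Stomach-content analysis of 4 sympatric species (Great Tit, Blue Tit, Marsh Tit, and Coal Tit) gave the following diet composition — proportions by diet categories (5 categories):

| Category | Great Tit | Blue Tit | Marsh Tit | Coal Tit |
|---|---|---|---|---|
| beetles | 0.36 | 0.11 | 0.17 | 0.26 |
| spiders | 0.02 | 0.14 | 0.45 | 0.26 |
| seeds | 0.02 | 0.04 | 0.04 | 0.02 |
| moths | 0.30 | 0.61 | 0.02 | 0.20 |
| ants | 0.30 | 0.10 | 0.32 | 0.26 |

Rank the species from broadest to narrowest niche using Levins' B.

Coal Tit > Great Tit > Marsh Tit > Blue Tit

Σp_Greaᵢ² = 0.36² + 0.02² + 0.02² + 0.30² + 0.30² = 0.1296 + 0.0004 + 0.0004 + 0.0900 + 0.0900 = 0.3104
B_Grea = 1 / 0.3104 = 3.2216
Σp_Blueᵢ² = 0.11² + 0.14² + 0.04² + 0.61² + 0.10² = 0.0121 + 0.0196 + 0.0016 + 0.3721 + 0.0100 = 0.4154
B_Blue = 1 / 0.4154 = 2.4073
Σp_Marsᵢ² = 0.17² + 0.45² + 0.04² + 0.02² + 0.32² = 0.0289 + 0.2025 + 0.0016 + 0.0004 + 0.1024 = 0.3358
B_Mars = 1 / 0.3358 = 2.9780
Σp_Coalᵢ² = 0.26² + 0.26² + 0.02² + 0.20² + 0.26² = 0.0676 + 0.0676 + 0.0004 + 0.0400 + 0.0676 = 0.2432
B_Coal = 1 / 0.2432 = 4.1118
Ranking by B (broadest → narrowest): Coal Tit (4.11) > Great Tit (3.22) > Marsh Tit (2.98) > Blue Tit (2.41)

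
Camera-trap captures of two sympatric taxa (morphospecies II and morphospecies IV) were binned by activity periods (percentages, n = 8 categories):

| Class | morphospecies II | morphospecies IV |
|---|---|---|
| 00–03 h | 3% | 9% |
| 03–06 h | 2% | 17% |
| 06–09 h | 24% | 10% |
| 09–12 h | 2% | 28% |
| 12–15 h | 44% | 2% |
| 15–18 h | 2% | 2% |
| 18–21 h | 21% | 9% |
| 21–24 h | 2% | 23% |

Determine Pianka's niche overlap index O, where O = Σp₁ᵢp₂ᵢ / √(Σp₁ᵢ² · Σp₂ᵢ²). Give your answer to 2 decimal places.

Convert percentages to proportions (divide by 100).
Σ p₁ᵢp₂ᵢ = 0.0027 + 0.0034 + 0.0240 + 0.0056 + 0.0088 + 0.0004 + 0.0189 + 0.0046 = 0.0684
Σp_1ᵢ² = 0.03² + 0.02² + 0.24² + 0.02² + 0.44² + 0.02² + 0.21² + 0.02² = 0.0009 + 0.0004 + 0.0576 + 0.0004 + 0.1936 + 0.0004 + 0.0441 + 0.0004 = 0.2978
Σp_2ᵢ² = 0.09² + 0.17² + 0.10² + 0.28² + 0.02² + 0.02² + 0.09² + 0.23² = 0.0081 + 0.0289 + 0.0100 + 0.0784 + 0.0004 + 0.0004 + 0.0081 + 0.0529 = 0.1872
O = 0.0684 / √(0.2978 × 0.1872) = 0.0684 / 0.23611 = 0.2897

0.29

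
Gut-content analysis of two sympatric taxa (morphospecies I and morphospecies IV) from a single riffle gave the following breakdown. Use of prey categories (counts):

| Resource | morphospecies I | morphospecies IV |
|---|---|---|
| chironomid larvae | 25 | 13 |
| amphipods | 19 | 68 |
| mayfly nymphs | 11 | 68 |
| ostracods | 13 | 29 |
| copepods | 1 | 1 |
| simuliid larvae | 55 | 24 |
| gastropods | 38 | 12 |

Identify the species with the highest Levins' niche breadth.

morphospecies I

Proportions for morphospecies I (n=162): 25/162=0.1543, 19/162=0.1173, 11/162=0.0679, 13/162=0.0802, 1/162=0.0062, 55/162=0.3395, 38/162=0.2346
Proportions for morphospecies IV (n=215): 13/215=0.0605, 68/215=0.3163, 68/215=0.3163, 29/215=0.1349, 1/215=0.0047, 24/215=0.1116, 12/215=0.0558
Σp_Iᵢ² = 0.1543² + 0.1173² + 0.0679² + 0.0802² + 0.0062² + 0.3395² + 0.2346² = 0.023808 + 0.013759 + 0.004610 + 0.006432 + 0.000038 + 0.115260 + 0.055037 = 0.218944
B_I = 1 / 0.218944 = 4.5674
Σp_IVᵢ² = 0.0605² + 0.3163² + 0.3163² + 0.1349² + 0.0047² + 0.1116² + 0.0558² = 0.003660 + 0.100046 + 0.100046 + 0.018198 + 0.000022 + 0.012455 + 0.003114 = 0.237541
B_IV = 1 / 0.237541 = 4.2098
Highest B → broadest niche (most generalist): morphospecies I (B = 4.57).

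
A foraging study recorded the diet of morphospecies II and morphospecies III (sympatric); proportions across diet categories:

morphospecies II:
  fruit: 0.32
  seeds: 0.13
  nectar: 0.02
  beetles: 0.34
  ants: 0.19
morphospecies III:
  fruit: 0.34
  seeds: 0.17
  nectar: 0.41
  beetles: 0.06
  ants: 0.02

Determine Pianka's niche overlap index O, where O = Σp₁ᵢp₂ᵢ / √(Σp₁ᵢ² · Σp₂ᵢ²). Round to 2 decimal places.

Σ p₁ᵢp₂ᵢ = 0.1088 + 0.0221 + 0.0082 + 0.0204 + 0.0038 = 0.1633
Σp_1ᵢ² = 0.32² + 0.13² + 0.02² + 0.34² + 0.19² = 0.1024 + 0.0169 + 0.0004 + 0.1156 + 0.0361 = 0.2714
Σp_2ᵢ² = 0.34² + 0.17² + 0.41² + 0.06² + 0.02² = 0.1156 + 0.0289 + 0.1681 + 0.0036 + 0.0004 = 0.3166
O = 0.1633 / √(0.2714 × 0.3166) = 0.1633 / 0.29313 = 0.5571

0.56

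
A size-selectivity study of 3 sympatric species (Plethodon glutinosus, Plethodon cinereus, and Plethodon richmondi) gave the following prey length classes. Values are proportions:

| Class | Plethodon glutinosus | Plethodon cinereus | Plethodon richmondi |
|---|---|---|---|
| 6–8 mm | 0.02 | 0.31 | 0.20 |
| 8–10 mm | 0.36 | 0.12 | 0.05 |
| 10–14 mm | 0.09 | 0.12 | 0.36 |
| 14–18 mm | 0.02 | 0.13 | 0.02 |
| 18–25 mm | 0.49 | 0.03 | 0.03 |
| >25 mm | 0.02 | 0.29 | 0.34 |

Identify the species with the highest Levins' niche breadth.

Σp_glutᵢ² = 0.02² + 0.36² + 0.09² + 0.02² + 0.49² + 0.02² = 0.0004 + 0.1296 + 0.0081 + 0.0004 + 0.2401 + 0.0004 = 0.3790
B_glut = 1 / 0.3790 = 2.6385
Σp_cineᵢ² = 0.31² + 0.12² + 0.12² + 0.13² + 0.03² + 0.29² = 0.0961 + 0.0144 + 0.0144 + 0.0169 + 0.0009 + 0.0841 = 0.2268
B_cine = 1 / 0.2268 = 4.4092
Σp_richᵢ² = 0.20² + 0.05² + 0.36² + 0.02² + 0.03² + 0.34² = 0.0400 + 0.0025 + 0.1296 + 0.0004 + 0.0009 + 0.1156 = 0.2890
B_rich = 1 / 0.2890 = 3.4602
Highest B → broadest niche (most generalist): Plethodon cinereus (B = 4.41).

Plethodon cinereus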